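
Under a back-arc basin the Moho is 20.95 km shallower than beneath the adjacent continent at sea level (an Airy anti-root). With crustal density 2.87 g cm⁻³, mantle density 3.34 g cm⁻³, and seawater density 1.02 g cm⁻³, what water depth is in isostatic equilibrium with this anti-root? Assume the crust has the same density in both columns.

5.32 km

Replacing a thickness d of crust by seawater at the top must be balanced by replacing crust with mantle at the base: d (ρ_c − ρ_w) = a (ρ_m − ρ_c).
d = a (ρ_m − ρ_c)/(ρ_c − ρ_w) = 20.95 km × 0.47/1.85 = 5.32 km.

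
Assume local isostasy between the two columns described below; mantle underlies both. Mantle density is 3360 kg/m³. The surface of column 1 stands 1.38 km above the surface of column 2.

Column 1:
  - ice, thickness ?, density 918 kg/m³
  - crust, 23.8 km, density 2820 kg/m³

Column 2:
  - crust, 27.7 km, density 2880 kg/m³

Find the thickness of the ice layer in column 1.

2.08 km

Take the compensation level at the base of the deeper column (depth z_c below the surface of column 1) and equate Σ ρ_i t_i down to z_c; mantle fills any gap and the z_c terms cancel.
Column 1: x×918 + 23.8×2820 + (z_c − 23.8 − x)×3360
Column 2: 1.38×0 + 27.7×2880 + (z_c − 1.38 − 27.7)×3360
The z_c×3360 term appears on both sides and cancels. Collect the known terms of each column as K = Σ(ρt)_known − 3360 × (depth of known layers): K_1 = 67116 − 3360×23.8 = −12852; K_2 = 79776 − 3360×(1.38 + 27.7) = −17932.8.
Balance: K_1 − x×(3360 − 918) = K_2, so x = (K_1 − K_2)/(3360 − 918) = 5080.8/2442 = 2.08 km.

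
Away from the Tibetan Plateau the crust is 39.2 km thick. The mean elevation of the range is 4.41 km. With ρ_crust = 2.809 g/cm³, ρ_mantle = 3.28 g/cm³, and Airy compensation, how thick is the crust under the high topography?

Root depth r = h ρ_c / (ρ_m − ρ_c) = 4.41 km × 2.809 / 0.471 = 26.3 km.
Total thickness = T + h + r = 39.2 km + 4.41 km + 26.3 km = 69.9 km.

69.9 km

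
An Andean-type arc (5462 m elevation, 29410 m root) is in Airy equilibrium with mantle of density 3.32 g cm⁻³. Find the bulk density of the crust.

ρ_c h = (ρ_m − ρ_c) r → ρ_c (h + r) = ρ_m r → ρ_c = ρ_m r / (h + r).
ρ_c = 3.32 × 29410 m / (5462 m + 29410 m) = 2.8 g cm⁻³.

2.8 g cm⁻³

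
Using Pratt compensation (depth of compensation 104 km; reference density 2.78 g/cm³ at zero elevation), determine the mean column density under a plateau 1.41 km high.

2.74 g/cm³

Pratt balance: ρ_ref D = ρ (D + h).
ρ = ρ_ref D/(D + h) = 2.78 × 104 km/(104 km + 1.41 km) = 2.74 g/cm³.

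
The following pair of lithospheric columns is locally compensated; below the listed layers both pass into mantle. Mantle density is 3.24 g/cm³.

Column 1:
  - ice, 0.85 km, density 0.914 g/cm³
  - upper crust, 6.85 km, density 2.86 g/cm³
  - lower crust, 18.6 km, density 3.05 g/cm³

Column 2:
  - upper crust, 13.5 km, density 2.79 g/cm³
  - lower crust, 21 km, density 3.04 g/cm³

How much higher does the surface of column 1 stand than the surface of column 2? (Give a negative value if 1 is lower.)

−0.667 km

For any compensation level in the mantle, the mantle terms cancel and isostasy reduces to e = (Σt_1 − Σt_2) − (Σ(ρt)_1 − Σ(ρt)_2) / ρ_m.
Σt_1 = 26.3 km; Σt_2 = 34.5 km; Σ(ρt)_1 = 77.0979; Σ(ρt)_2 = 101.505 (in km·g/cm³).
e = (26.3 − 34.5) − (77.0979 − 101.505) / 3.24 = −0.667 km.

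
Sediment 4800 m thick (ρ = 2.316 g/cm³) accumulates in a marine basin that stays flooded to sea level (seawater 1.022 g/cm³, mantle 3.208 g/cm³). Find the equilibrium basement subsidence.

2840 m

Submarine loading: the sediment displaces seawater, and the subsidence is in turn flooded, so s (ρ_m − ρ_w) = t (ρ_sed − ρ_w).
s = 4800 m × (2.316 − 1.022) / (3.208 − 1.022) = 2840 m.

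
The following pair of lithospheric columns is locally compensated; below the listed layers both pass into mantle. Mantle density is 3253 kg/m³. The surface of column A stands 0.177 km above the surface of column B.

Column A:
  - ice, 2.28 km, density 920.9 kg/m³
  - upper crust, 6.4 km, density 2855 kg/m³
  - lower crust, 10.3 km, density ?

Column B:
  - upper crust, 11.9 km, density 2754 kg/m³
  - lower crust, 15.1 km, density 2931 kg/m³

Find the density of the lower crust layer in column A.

2910 kg/m³

Take the compensation level at the base of the deeper column (depth z_c below the surface of column A) and equate Σ ρ_i t_i down to z_c; mantle fills any gap and the z_c terms cancel.
Column A: 2.28×920.9 + 6.4×2855 + 10.3×ρ + (z_c − 18.98)×3253
Column B: 0.177×0 + 11.9×2754 + 15.1×2931 + (z_c − 0.177 − 27)×3253
The z_c×3253 term appears on both sides and cancels. Collect the known terms of each column as K = Σ(ρt)_known − 3253 × (depth of known layers): K_A = 20371.652 − 3253×18.98 = −41370.288; K_B = 77030.7 − 3253×(0.177 + 27) = −11376.081.
Balance: K_A + 10.3×ρ = K_B, so ρ = (K_B − K_A)/10.3 = 29994.2/10.3 = 2910 kg/m³.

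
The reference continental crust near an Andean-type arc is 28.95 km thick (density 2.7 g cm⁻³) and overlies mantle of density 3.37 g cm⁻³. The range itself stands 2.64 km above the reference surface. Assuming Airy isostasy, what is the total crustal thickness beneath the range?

42.2 km

Root depth r = h ρ_c / (ρ_m − ρ_c) = 2.64 km × 2.7 / 0.67 = 10.64 km.
Total thickness = T + h + r = 28.95 km + 2.64 km + 10.64 km = 42.2 km.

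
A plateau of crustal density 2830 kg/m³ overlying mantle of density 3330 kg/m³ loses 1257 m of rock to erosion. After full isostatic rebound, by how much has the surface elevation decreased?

189 m

Rebound u = e ρ_c/ρ_m = 1257 m × 2830/3330 = 1068 m.
Net surface drop = e − u = 1257 m − 1068 m = e (ρ_m − ρ_c)/ρ_m = 189 m.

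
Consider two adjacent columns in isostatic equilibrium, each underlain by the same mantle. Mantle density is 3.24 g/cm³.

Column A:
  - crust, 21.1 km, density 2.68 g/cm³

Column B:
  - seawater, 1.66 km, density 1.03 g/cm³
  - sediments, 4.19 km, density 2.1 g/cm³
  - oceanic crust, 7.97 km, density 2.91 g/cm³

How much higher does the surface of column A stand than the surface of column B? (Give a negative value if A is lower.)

0.229 km

For any compensation level in the mantle, the mantle terms cancel and isostasy reduces to e = (Σt_A − Σt_B) − (Σ(ρt)_A − Σ(ρt)_B) / ρ_m.
Σt_A = 21.1 km; Σt_B = 13.82 km; Σ(ρt)_A = 56.548; Σ(ρt)_B = 33.7015 (in km·g/cm³).
e = (21.1 − 13.82) − (56.548 − 33.7015) / 3.24 = 0.229 km.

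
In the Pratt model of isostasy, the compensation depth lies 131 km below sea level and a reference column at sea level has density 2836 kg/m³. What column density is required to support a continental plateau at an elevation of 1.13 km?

Pratt balance: ρ_ref D = ρ (D + h).
ρ = ρ_ref D/(D + h) = 2836 × 131 km/(131 km + 1.13 km) = 2810 kg/m³.

2810 kg/m³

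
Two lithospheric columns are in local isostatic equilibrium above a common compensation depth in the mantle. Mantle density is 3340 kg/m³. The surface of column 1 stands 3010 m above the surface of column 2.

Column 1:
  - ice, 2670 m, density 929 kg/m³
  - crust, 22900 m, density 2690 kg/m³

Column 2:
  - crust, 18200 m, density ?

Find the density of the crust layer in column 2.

Take the compensation level at the base of the deeper column (depth z_c below the surface of column 1) and equate Σ ρ_i t_i down to z_c; mantle fills any gap and the z_c terms cancel.
Column 1: 2670×929 + 22900×2690 + (z_c − 25570)×3340
Column 2: 3010×0 + 18200×ρ + (z_c − 3010 − 18200)×3340
The z_c×3340 term appears on both sides and cancels. Collect the known terms of each column as K = Σ(ρt)_known − 3340 × (depth of known layers): K_1 = 64081430 − 3340×25570 = −21322370; K_2 = 0 − 3340×(3010 + 18200) = −70841400.
Balance: K_1 = K_2 + 18200×ρ, so ρ = (K_1 − K_2)/18200 = 49519000/18200 = 2720 kg/m³.

2720 kg/m³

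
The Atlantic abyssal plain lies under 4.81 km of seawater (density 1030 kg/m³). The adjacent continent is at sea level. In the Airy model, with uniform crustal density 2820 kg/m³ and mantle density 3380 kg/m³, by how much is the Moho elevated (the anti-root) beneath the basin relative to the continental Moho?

15.4 km

Isostatic balance requires: replacing crust with seawater at the top is compensated by replacing crust with mantle at the base: d (ρ_c − ρ_w) = a (ρ_m − ρ_c).
a = d (ρ_c − ρ_w)/(ρ_m − ρ_c) = 4.81 km × 1790/560 = 15.4 km.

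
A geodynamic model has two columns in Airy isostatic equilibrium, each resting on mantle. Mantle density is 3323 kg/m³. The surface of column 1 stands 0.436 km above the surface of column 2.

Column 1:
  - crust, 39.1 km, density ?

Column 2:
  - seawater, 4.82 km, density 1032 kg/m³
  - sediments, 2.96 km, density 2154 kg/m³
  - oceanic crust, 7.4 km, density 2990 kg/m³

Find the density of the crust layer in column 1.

Take the compensation level at the base of the deeper column (depth z_c below the surface of column 1) and equate Σ ρ_i t_i down to z_c; mantle fills any gap and the z_c terms cancel.
Column 1: 39.1×ρ + (z_c − 39.1)×3323
Column 2: 0.436×0 + 4.82×1032 + 2.96×2154 + 7.4×2990 + (z_c − 0.436 − 15.18)×3323
The z_c×3323 term appears on both sides and cancels. Collect the known terms of each column as K = Σ(ρt)_known − 3323 × (depth of known layers): K_1 = 0 − 3323×39.1 = −129929.3; K_2 = 33476.08 − 3323×(0.436 + 15.18) = −18415.888.
Balance: K_1 + 39.1×ρ = K_2, so ρ = (K_2 − K_1)/39.1 = 111513/39.1 = 2850 kg/m³.

2850 kg/m³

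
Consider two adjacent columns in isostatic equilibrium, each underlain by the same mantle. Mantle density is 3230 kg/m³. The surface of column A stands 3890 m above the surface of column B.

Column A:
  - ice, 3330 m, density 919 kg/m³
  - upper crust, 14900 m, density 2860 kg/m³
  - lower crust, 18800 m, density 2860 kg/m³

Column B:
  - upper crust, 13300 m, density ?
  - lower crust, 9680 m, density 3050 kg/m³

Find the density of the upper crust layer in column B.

2790 kg/m³

Take the compensation level at the base of the deeper column (depth z_c below the surface of column A) and equate Σ ρ_i t_i down to z_c; mantle fills any gap and the z_c terms cancel.
Column A: 3330×919 + 14900×2860 + 18800×2860 + (z_c − 37030)×3230
Column B: 3890×0 + 13300×ρ + 9680×3050 + (z_c − 3890 − 22980)×3230
The z_c×3230 term appears on both sides and cancels. Collect the known terms of each column as K = Σ(ρt)_known − 3230 × (depth of known layers): K_A = 99442270 − 3230×37030 = −20164630; K_B = 29524000 − 3230×(3890 + 22980) = −57266100.
Balance: K_A = K_B + 13300×ρ, so ρ = (K_A − K_B)/13300 = 37101500/13300 = 2790 kg/m³.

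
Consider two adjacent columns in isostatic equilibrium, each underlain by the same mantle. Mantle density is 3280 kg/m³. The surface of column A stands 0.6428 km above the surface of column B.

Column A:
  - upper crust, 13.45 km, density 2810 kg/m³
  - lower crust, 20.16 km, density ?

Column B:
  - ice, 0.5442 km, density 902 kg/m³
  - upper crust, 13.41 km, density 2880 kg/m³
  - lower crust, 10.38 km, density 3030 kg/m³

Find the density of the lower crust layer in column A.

3030 kg/m³

Take the compensation level at the base of the deeper column (depth z_c below the surface of column A) and equate Σ ρ_i t_i down to z_c; mantle fills any gap and the z_c terms cancel.
Column A: 13.45×2810 + 20.16×ρ + (z_c − 33.61)×3280
Column B: 0.6428×0 + 0.5442×902 + 13.41×2880 + 10.38×3030 + (z_c − 0.6428 − 24.3342)×3280
The z_c×3280 term appears on both sides and cancels. Collect the known terms of each column as K = Σ(ρt)_known − 3280 × (depth of known layers): K_A = 37794.5 − 3280×33.61 = −72446.3; K_B = 70563.0684 − 3280×(0.6428 + 24.3342) = −11361.4916.
Balance: K_A + 20.16×ρ = K_B, so ρ = (K_B − K_A)/20.16 = 61084.8/20.16 = 3030 kg/m³.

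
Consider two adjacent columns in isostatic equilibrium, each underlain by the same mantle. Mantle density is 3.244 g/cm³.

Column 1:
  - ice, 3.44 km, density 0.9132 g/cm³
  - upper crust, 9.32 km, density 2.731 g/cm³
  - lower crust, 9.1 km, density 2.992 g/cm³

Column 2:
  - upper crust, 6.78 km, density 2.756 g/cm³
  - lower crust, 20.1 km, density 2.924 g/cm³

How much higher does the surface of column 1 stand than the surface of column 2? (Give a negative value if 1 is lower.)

For any compensation level in the mantle, the mantle terms cancel and isostasy reduces to e = (Σt_1 − Σt_2) − (Σ(ρt)_1 − Σ(ρt)_2) / ρ_m.
Σt_1 = 21.86 km; Σt_2 = 26.88 km; Σ(ρt)_1 = 55.821528; Σ(ρt)_2 = 77.45808 (in km·g/cm³).
e = (21.86 − 26.88) − (55.821528 − 77.45808) / 3.244 = 1.65 km.

1.65 km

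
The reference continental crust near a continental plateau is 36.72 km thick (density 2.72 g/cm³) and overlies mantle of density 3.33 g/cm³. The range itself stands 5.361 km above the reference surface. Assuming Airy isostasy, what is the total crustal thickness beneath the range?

66 km

Root depth r = h ρ_c / (ρ_m − ρ_c) = 5.361 km × 2.72 / 0.61 = 23.9 km.
Total thickness = T + h + r = 36.72 km + 5.361 km + 23.9 km = 66 km.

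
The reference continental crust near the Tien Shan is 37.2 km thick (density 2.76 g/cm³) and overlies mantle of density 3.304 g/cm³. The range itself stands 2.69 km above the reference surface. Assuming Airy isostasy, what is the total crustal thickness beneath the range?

Root depth r = h ρ_c / (ρ_m − ρ_c) = 2.69 km × 2.76 / 0.544 = 13.65 km.
Total thickness = T + h + r = 37.2 km + 2.69 km + 13.65 km = 53.5 km.

53.5 km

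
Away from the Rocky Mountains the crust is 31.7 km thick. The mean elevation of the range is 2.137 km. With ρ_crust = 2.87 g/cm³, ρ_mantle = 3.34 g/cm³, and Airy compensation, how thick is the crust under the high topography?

Root depth r = h ρ_c / (ρ_m − ρ_c) = 2.137 km × 2.87 / 0.47 = 13.05 km.
Total thickness = T + h + r = 31.7 km + 2.137 km + 13.05 km = 46.9 km.

46.9 km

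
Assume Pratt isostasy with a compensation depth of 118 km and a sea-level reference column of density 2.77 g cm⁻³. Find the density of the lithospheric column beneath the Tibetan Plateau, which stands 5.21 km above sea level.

Pratt balance: ρ_ref D = ρ (D + h).
ρ = ρ_ref D/(D + h) = 2.77 × 118 km/(118 km + 5.21 km) = 2.65 g cm⁻³.

2.65 g cm⁻³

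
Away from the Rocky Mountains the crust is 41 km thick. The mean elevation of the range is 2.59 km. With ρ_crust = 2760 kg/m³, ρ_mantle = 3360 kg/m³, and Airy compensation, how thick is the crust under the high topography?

Root depth r = h ρ_c / (ρ_m − ρ_c) = 2.59 km × 2760 / 600 = 11.91 km.
Total thickness = T + h + r = 41 km + 2.59 km + 11.91 km = 55.5 km.

55.5 km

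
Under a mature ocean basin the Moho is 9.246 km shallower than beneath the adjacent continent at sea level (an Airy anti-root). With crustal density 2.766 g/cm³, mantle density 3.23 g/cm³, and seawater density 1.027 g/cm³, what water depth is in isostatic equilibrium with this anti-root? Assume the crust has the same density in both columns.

Replacing a thickness d of crust by seawater at the top must be balanced by replacing crust with mantle at the base: d (ρ_c − ρ_w) = a (ρ_m − ρ_c).
d = a (ρ_m − ρ_c)/(ρ_c − ρ_w) = 9.246 km × 0.464/1.739 = 2.47 km.

2.47 km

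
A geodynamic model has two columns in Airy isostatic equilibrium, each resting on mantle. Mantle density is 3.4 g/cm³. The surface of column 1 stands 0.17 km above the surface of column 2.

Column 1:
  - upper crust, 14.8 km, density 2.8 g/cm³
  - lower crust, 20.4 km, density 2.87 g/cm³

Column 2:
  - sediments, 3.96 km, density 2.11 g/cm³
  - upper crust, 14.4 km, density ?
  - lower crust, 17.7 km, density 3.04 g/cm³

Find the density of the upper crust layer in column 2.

2.87 g/cm³

Take the compensation level at the base of the deeper column (depth z_c below the surface of column 1) and equate Σ ρ_i t_i down to z_c; mantle fills any gap and the z_c terms cancel.
Column 1: 14.8×2.8 + 20.4×2.87 + (z_c − 35.2)×3.4
Column 2: 0.17×0 + 3.96×2.11 + 14.4×ρ + 17.7×3.04 + (z_c − 0.17 − 36.06)×3.4
The z_c×3.4 term appears on both sides and cancels. Collect the known terms of each column as K = Σ(ρt)_known − 3.4 × (depth of known layers): K_1 = 99.988 − 3.4×35.2 = −19.692; K_2 = 62.1636 − 3.4×(0.17 + 36.06) = −61.0184.
Balance: K_1 = K_2 + 14.4×ρ, so ρ = (K_1 − K_2)/14.4 = 41.3264/14.4 = 2.87 g/cm³.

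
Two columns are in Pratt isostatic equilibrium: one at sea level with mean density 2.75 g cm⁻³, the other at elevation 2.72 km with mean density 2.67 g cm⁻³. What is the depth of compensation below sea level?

90.8 km

ρ_ref D = ρ (D + h) → D (ρ_ref − ρ) = ρ h.
D = ρ h/(ρ_ref − ρ) = 2.67 × 2.72 km/(2.75 − 2.67) = 90.8 km.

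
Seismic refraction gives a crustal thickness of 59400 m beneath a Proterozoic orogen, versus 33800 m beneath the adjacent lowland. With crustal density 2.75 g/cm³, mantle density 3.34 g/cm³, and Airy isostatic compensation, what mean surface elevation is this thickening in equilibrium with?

Excess crust Δ = 59400 m − 33800 m = 25600 m, split between elevation h and root r with h + r = Δ.
Airy balance ρ_c h = (ρ_m − ρ_c) r gives r = h ρ_c/(ρ_m − ρ_c), so h (1 + ρ_c/(ρ_m − ρ_c)) = Δ, i.e. h = Δ (ρ_m − ρ_c)/ρ_m.
h = 25600 m × 0.59/3.34 = 4520 m.

4520 m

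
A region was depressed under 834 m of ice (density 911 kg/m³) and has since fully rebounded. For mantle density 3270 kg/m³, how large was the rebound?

Removing the load lets mantle flow back in; uplift u satisfies ρ_ice t = ρ_m u.
u = t ρ_ice/ρ_m = 834 m × 911/3270 = 232 m.

232 m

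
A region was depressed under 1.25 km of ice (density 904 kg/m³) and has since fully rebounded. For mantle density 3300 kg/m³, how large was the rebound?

Removing the load lets mantle flow back in; uplift u satisfies ρ_ice t = ρ_m u.
u = t ρ_ice/ρ_m = 1.25 km × 904/3300 = 0.342 km.

0.342 km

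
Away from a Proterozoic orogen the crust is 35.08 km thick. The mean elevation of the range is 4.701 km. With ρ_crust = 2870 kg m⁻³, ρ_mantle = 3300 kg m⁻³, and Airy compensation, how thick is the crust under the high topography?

71.2 km

Root depth r = h ρ_c / (ρ_m − ρ_c) = 4.701 km × 2870 / 430 = 31.38 km.
Total thickness = T + h + r = 35.08 km + 4.701 km + 31.38 km = 71.2 km.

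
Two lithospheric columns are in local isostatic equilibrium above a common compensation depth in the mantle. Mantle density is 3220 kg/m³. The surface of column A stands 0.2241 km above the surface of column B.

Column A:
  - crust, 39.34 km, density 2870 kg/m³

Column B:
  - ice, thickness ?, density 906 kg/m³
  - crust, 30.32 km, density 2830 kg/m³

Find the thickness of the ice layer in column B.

0.528 km

Take the compensation level at the base of the deeper column (depth z_c below the surface of column A) and equate Σ ρ_i t_i down to z_c; mantle fills any gap and the z_c terms cancel.
Column A: 39.34×2870 + (z_c − 39.34)×3220
Column B: 0.2241×0 + x×906 + 30.32×2830 + (z_c − 0.2241 − 30.32 − x)×3220
The z_c×3220 term appears on both sides and cancels. Collect the known terms of each column as K = Σ(ρt)_known − 3220 × (depth of known layers): K_A = 112905.8 − 3220×39.34 = −13769; K_B = 85805.6 − 3220×(0.2241 + 30.32) = −12546.402.
Balance: K_A = K_B − x×(3220 − 906), so x = (K_B − K_A)/(3220 − 906) = 1222.6/2314 = 0.528 km.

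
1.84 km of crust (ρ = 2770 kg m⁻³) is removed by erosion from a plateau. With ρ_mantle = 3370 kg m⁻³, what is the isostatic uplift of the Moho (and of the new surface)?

Unloading: uplift u = e ρ_c/ρ_m = 1.84 km × 2770/3370 = 1.51 km.

1.51 km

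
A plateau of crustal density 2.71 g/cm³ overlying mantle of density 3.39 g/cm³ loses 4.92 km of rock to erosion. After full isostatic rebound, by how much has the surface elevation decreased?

Rebound u = e ρ_c/ρ_m = 4.92 km × 2.71/3.39 = 3.933 km.
Net surface drop = e − u = 4.92 km − 3.933 km = e (ρ_m − ρ_c)/ρ_m = 0.987 km.

0.987 km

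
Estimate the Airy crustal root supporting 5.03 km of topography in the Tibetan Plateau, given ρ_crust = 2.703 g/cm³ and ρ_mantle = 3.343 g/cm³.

For local isostatic compensation: the weight of the topography is balanced by the buoyancy of the root, ρ_c h = (ρ_m − ρ_c) r.
r = h · ρ_c / (ρ_m − ρ_c) = 5.03 km × 2.703 / (3.343 − 2.703) = 21.2 km.

21.2 km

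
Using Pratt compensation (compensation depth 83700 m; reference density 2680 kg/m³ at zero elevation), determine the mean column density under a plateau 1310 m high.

2640 kg/m³

Pratt balance: ρ_ref D = ρ (D + h).
ρ = ρ_ref D/(D + h) = 2680 × 83700 m/(83700 m + 1310 m) = 2640 kg/m³.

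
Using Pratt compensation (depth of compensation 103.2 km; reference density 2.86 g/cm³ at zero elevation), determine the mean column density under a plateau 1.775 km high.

2.81 g/cm³

Pratt balance: ρ_ref D = ρ (D + h).
ρ = ρ_ref D/(D + h) = 2.86 × 103.2 km/(103.2 km + 1.775 km) = 2.81 g/cm³.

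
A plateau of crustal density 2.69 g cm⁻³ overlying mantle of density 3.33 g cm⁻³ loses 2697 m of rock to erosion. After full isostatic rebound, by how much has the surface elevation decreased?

Rebound u = e ρ_c/ρ_m = 2697 m × 2.69/3.33 = 2179 m.
Net surface drop = e − u = 2697 m − 2179 m = e (ρ_m − ρ_c)/ρ_m = 518 m.

518 m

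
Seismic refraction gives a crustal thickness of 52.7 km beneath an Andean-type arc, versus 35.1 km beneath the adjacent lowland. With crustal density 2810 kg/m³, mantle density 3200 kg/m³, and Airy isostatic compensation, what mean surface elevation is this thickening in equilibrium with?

Excess crust Δ = 52.7 km − 35.1 km = 17.6 km, split between elevation h and root r with h + r = Δ.
Airy balance ρ_c h = (ρ_m − ρ_c) r gives r = h ρ_c/(ρ_m − ρ_c), so h (1 + ρ_c/(ρ_m − ρ_c)) = Δ, i.e. h = Δ (ρ_m − ρ_c)/ρ_m.
h = 17.6 km × 390/3200 = 2.15 km.

2.15 km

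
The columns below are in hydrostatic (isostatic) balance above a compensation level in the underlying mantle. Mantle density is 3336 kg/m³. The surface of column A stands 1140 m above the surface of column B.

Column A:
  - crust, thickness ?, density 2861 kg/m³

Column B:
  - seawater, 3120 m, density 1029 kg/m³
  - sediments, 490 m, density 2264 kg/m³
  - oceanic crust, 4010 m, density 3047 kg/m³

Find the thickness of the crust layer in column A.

26700 m

Take the compensation level at the base of the deeper column (depth z_c below the surface of column A) and equate Σ ρ_i t_i down to z_c; mantle fills any gap and the z_c terms cancel.
Column A: x×2861 + (z_c − 0 − x)×3336
Column B: 1140×0 + 3120×1029 + 490×2264 + 4010×3047 + (z_c − 1140 − 7620)×3336
The z_c×3336 term appears on both sides and cancels. Collect the known terms of each column as K = Σ(ρt)_known − 3336 × (depth of known layers): K_A = 0 − 3336×0 = 0; K_B = 16538310 − 3336×(1140 + 7620) = −12685050.
Balance: K_A − x×(3336 − 2861) = K_B, so x = (K_A − K_B)/(3336 − 2861) = 12685000/475 = 26700 m.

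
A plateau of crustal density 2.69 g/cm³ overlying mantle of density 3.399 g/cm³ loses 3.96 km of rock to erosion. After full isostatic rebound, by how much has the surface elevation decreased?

Rebound u = e ρ_c/ρ_m = 3.96 km × 2.69/3.399 = 3.134 km.
Net surface drop = e − u = 3.96 km − 3.134 km = e (ρ_m − ρ_c)/ρ_m = 0.826 km.

0.826 km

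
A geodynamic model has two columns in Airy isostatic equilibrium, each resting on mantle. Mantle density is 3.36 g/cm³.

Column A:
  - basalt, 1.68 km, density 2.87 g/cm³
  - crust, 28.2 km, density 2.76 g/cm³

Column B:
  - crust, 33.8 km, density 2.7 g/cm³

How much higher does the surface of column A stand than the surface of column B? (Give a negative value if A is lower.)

−1.36 km

For any compensation level in the mantle, the mantle terms cancel and isostasy reduces to e = (Σt_A − Σt_B) − (Σ(ρt)_A − Σ(ρt)_B) / ρ_m.
Σt_A = 29.88 km; Σt_B = 33.8 km; Σ(ρt)_A = 82.6536; Σ(ρt)_B = 91.26 (in km·g/cm³).
e = (29.88 − 33.8) − (82.6536 − 91.26) / 3.36 = −1.36 km.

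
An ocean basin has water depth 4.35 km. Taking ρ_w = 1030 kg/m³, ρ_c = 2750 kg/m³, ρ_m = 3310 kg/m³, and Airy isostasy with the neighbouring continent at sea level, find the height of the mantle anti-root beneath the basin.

13.4 km

In Airy isostatic equilibrium: replacing crust with seawater at the top is compensated by replacing crust with mantle at the base: d (ρ_c − ρ_w) = a (ρ_m − ρ_c).
a = d (ρ_c − ρ_w)/(ρ_m − ρ_c) = 4.35 km × 1720/560 = 13.4 km.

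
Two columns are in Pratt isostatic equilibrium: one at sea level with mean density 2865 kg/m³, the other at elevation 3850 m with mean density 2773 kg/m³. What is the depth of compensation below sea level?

ρ_ref D = ρ (D + h) → D (ρ_ref − ρ) = ρ h.
D = ρ h/(ρ_ref − ρ) = 2773 × 3850 m/(2865 − 2773) = 116000 m.

116000 m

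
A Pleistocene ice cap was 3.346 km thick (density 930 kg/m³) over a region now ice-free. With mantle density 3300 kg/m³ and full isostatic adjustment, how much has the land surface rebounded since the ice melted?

Removing the load lets mantle flow back in; uplift u satisfies ρ_ice t = ρ_m u.
u = t ρ_ice/ρ_m = 3.346 km × 930/3300 = 0.943 km.

0.943 km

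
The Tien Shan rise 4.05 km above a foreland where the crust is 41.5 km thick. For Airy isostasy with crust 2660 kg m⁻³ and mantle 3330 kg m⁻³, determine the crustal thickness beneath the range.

61.6 km

Root depth r = h ρ_c / (ρ_m − ρ_c) = 4.05 km × 2660 / 670 = 16.08 km.
Total thickness = T + h + r = 41.5 km + 4.05 km + 16.08 km = 61.6 km.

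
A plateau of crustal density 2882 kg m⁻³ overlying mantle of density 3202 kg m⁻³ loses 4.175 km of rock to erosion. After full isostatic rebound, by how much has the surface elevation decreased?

Rebound u = e ρ_c/ρ_m = 4.175 km × 2882/3202 = 3.758 km.
Net surface drop = e − u = 4.175 km − 3.758 km = e (ρ_m − ρ_c)/ρ_m = 0.417 km.

0.417 km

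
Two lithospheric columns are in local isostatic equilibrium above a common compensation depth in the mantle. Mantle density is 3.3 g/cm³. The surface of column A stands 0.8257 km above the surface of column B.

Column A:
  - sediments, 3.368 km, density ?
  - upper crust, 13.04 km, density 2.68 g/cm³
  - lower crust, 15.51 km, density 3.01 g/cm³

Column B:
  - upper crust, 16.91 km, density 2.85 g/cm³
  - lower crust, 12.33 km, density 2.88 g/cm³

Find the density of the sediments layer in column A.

Take the compensation level at the base of the deeper column (depth z_c below the surface of column A) and equate Σ ρ_i t_i down to z_c; mantle fills any gap and the z_c terms cancel.
Column A: 3.368×ρ + 13.04×2.68 + 15.51×3.01 + (z_c − 31.918)×3.3
Column B: 0.8257×0 + 16.91×2.85 + 12.33×2.88 + (z_c − 0.8257 − 29.24)×3.3
The z_c×3.3 term appears on both sides and cancels. Collect the known terms of each column as K = Σ(ρt)_known − 3.3 × (depth of known layers): K_A = 81.6323 − 3.3×31.918 = −23.6971; K_B = 83.7039 − 3.3×(0.8257 + 29.24) = −15.51291.
Balance: K_A + 3.368×ρ = K_B, so ρ = (K_B − K_A)/3.368 = 8.18419/3.368 = 2.43 g/cm³.

2.43 g/cm³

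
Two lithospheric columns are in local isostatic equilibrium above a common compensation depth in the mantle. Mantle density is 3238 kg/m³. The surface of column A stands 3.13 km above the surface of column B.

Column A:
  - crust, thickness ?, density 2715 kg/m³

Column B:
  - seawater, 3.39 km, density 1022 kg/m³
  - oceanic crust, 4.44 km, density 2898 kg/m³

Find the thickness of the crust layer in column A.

Take the compensation level at the base of the deeper column (depth z_c below the surface of column A) and equate Σ ρ_i t_i down to z_c; mantle fills any gap and the z_c terms cancel.
Column A: x×2715 + (z_c − 0 − x)×3238
Column B: 3.13×0 + 3.39×1022 + 4.44×2898 + (z_c − 3.13 − 7.83)×3238
The z_c×3238 term appears on both sides and cancels. Collect the known terms of each column as K = Σ(ρt)_known − 3238 × (depth of known layers): K_A = 0 − 3238×0 = 0; K_B = 16331.7 − 3238×(3.13 + 7.83) = −19156.78.
Balance: K_A − x×(3238 − 2715) = K_B, so x = (K_A − K_B)/(3238 − 2715) = 19156.8/523 = 36.6 km.

36.6 km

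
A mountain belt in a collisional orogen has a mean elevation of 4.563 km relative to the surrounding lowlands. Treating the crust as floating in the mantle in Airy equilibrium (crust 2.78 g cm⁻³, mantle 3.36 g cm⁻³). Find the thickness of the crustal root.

21.9 km

By Archimedes' principle applied to the lithosphere: the weight of the topography is balanced by the buoyancy of the root, ρ_c h = (ρ_m − ρ_c) r.
r = h · ρ_c / (ρ_m − ρ_c) = 4.563 km × 2.78 / (3.36 − 2.78) = 21.9 km.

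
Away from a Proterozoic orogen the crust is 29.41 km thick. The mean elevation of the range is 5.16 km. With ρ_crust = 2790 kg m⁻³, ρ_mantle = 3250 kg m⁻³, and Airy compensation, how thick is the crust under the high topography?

Root depth r = h ρ_c / (ρ_m − ρ_c) = 5.16 km × 2790 / 460 = 31.3 km.
Total thickness = T + h + r = 29.41 km + 5.16 km + 31.3 km = 65.9 km.

65.9 km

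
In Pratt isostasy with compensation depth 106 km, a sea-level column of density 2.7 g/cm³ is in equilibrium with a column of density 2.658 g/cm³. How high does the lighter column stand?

1.67 km

ρ_ref D = ρ (D + h) → h = D (ρ_ref − ρ)/ρ.
h = 106 km × (2.7 − 2.658)/2.658 = 1.67 km.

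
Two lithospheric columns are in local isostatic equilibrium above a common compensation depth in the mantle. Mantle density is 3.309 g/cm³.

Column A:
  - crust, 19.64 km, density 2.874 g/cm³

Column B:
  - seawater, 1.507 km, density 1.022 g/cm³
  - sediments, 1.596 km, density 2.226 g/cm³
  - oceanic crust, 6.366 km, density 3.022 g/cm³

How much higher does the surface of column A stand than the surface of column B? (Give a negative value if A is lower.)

For any compensation level in the mantle, the mantle terms cancel and isostasy reduces to e = (Σt_A − Σt_B) − (Σ(ρt)_A − Σ(ρt)_B) / ρ_m.
Σt_A = 19.64 km; Σt_B = 9.469 km; Σ(ρt)_A = 56.44536; Σ(ρt)_B = 24.330902 (in km·g/cm³).
e = (19.64 − 9.469) − (56.44536 − 24.330902) / 3.309 = 0.466 km.

0.466 km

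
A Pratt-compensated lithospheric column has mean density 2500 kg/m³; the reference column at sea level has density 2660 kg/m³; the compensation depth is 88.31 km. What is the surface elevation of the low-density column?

ρ_ref D = ρ (D + h) → h = D (ρ_ref − ρ)/ρ.
h = 88.31 km × (2660 − 2500)/2500 = 5.65 km.

5.65 km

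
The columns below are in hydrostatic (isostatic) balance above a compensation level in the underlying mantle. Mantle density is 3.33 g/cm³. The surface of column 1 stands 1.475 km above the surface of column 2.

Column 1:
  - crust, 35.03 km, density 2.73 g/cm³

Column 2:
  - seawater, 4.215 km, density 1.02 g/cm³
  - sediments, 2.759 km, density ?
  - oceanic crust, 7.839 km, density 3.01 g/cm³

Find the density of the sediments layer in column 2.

1.93 g/cm³

Take the compensation level at the base of the deeper column (depth z_c below the surface of column 1) and equate Σ ρ_i t_i down to z_c; mantle fills any gap and the z_c terms cancel.
Column 1: 35.03×2.73 + (z_c − 35.03)×3.33
Column 2: 1.475×0 + 4.215×1.02 + 2.759×ρ + 7.839×3.01 + (z_c − 1.475 − 14.813)×3.33
The z_c×3.33 term appears on both sides and cancels. Collect the known terms of each column as K = Σ(ρt)_known − 3.33 × (depth of known layers): K_1 = 95.6319 − 3.33×35.03 = −21.018; K_2 = 27.89469 − 3.33×(1.475 + 14.813) = −26.34435.
Balance: K_1 = K_2 + 2.759×ρ, so ρ = (K_1 − K_2)/2.759 = 5.32635/2.759 = 1.93 g/cm³.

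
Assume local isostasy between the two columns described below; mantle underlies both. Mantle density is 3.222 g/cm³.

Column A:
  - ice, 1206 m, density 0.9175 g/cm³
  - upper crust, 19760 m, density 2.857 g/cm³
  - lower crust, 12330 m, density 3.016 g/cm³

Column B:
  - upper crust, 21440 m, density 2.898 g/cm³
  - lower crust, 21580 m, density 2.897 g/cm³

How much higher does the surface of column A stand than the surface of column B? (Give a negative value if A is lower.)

−443 m

For any compensation level in the mantle, the mantle terms cancel and isostasy reduces to e = (Σt_A − Σt_B) − (Σ(ρt)_A − Σ(ρt)_B) / ρ_m.
Σt_A = 33296 m; Σt_B = 43020 m; Σ(ρt)_A = 94748.105; Σ(ρt)_B = 124650.38 (in m·g/cm³).
e = (33296 − 43020) − (94748.105 − 124650.38) / 3.222 = −443 m.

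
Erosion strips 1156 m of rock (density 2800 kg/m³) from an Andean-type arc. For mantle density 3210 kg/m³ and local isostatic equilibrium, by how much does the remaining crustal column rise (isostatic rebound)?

1010 m

Unloading: uplift u = e ρ_c/ρ_m = 1156 m × 2800/3210 = 1010 m.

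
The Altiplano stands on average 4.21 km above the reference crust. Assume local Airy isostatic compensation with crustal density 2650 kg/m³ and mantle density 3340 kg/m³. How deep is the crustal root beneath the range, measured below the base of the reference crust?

16.2 km

For local isostatic compensation: the weight of the topography is balanced by the buoyancy of the root, ρ_c h = (ρ_m − ρ_c) r.
r = h · ρ_c / (ρ_m − ρ_c) = 4.21 km × 2650 / (3340 − 2650) = 16.2 km.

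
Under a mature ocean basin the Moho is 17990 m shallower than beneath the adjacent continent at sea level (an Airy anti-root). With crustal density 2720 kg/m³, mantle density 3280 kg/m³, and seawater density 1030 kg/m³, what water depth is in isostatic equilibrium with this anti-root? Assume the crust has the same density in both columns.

Replacing a thickness d of crust by seawater at the top must be balanced by replacing crust with mantle at the base: d (ρ_c − ρ_w) = a (ρ_m − ρ_c).
d = a (ρ_m − ρ_c)/(ρ_c − ρ_w) = 17990 m × 560/1690 = 5960 m.

5960 m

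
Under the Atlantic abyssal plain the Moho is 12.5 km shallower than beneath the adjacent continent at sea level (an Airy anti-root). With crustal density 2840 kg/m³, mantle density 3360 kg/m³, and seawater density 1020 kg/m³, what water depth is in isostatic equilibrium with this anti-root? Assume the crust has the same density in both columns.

3.57 km

Replacing a thickness d of crust by seawater at the top must be balanced by replacing crust with mantle at the base: d (ρ_c − ρ_w) = a (ρ_m − ρ_c).
d = a (ρ_m − ρ_c)/(ρ_c − ρ_w) = 12.5 km × 520/1820 = 3.57 km.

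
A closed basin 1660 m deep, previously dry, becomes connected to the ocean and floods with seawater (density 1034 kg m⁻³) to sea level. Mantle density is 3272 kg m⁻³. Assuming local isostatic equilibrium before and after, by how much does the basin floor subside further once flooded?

767 m

After flooding the water column is d + s deep. Its weight must equal the weight of mantle displaced by the extra subsidence s: (d + s) ρ_w = s ρ_m.
s = d ρ_w / (ρ_m − ρ_w) = 1660 m × 1034/(3272 − 1034) = 767 m.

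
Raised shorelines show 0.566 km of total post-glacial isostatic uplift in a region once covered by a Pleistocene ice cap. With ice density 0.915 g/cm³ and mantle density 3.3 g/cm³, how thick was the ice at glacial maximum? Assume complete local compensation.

2.04 km

u = t ρ_ice/ρ_m → t = u ρ_m/ρ_ice = 0.566 km × 3.3/0.915 = 2.04 km.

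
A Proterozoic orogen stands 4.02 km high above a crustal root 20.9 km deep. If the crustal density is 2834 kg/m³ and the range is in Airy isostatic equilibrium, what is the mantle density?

3380 kg/m³

Airy balance: ρ_c h = (ρ_m − ρ_c) r → ρ_m = ρ_c (1 + h/r).
ρ_m = 2834 × (1 + 4.02 km/20.9 km) = 3380 kg/m³.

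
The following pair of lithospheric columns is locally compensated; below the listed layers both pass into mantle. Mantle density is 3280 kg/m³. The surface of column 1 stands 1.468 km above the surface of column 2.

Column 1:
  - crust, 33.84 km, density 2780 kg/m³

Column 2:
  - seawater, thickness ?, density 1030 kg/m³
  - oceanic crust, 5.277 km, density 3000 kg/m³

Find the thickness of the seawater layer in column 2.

Take the compensation level at the base of the deeper column (depth z_c below the surface of column 1) and equate Σ ρ_i t_i down to z_c; mantle fills any gap and the z_c terms cancel.
Column 1: 33.84×2780 + (z_c − 33.84)×3280
Column 2: 1.468×0 + x×1030 + 5.277×3000 + (z_c − 1.468 − 5.277 − x)×3280
The z_c×3280 term appears on both sides and cancels. Collect the known terms of each column as K = Σ(ρt)_known − 3280 × (depth of known layers): K_1 = 94075.2 − 3280×33.84 = −16920; K_2 = 15831 − 3280×(1.468 + 5.277) = −6292.6.
Balance: K_1 = K_2 − x×(3280 − 1030), so x = (K_2 − K_1)/(3280 − 1030) = 10627.4/2250 = 4.72 km.

4.72 km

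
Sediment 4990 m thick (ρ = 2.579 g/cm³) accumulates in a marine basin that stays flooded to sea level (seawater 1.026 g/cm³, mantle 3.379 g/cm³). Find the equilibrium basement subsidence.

3290 m

Submarine loading: the sediment displaces seawater, and the subsidence is in turn flooded, so s (ρ_m − ρ_w) = t (ρ_sed − ρ_w).
s = 4990 m × (2.579 − 1.026) / (3.379 − 1.026) = 3290 m.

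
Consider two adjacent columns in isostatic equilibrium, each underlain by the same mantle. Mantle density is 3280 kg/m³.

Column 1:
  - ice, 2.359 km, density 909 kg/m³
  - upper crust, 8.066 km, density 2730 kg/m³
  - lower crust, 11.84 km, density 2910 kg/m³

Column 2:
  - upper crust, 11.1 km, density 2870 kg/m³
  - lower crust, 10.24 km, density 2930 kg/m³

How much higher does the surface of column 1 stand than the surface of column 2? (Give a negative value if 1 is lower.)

1.91 km

For any compensation level in the mantle, the mantle terms cancel and isostasy reduces to e = (Σt_1 − Σt_2) − (Σ(ρt)_1 − Σ(ρt)_2) / ρ_m.
Σt_1 = 22.265 km; Σt_2 = 21.34 km; Σ(ρt)_1 = 58618.911; Σ(ρt)_2 = 61860.2 (in km·kg/m³).
e = (22.265 − 21.34) − (58618.911 − 61860.2) / 3280 = 1.91 km.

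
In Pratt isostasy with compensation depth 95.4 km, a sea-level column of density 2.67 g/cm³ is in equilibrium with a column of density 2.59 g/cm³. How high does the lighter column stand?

2.95 km

ρ_ref D = ρ (D + h) → h = D (ρ_ref − ρ)/ρ.
h = 95.4 km × (2.67 − 2.59)/2.59 = 2.95 km.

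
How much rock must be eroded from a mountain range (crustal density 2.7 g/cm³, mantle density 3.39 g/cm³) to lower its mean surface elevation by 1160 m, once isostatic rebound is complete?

Net drop Δ = e − u = e − e ρ_c/ρ_m = e (ρ_m − ρ_c)/ρ_m.
e = Δ ρ_m/(ρ_m − ρ_c) = 1160 m × 3.39/0.69 = 5700 m.

5700 m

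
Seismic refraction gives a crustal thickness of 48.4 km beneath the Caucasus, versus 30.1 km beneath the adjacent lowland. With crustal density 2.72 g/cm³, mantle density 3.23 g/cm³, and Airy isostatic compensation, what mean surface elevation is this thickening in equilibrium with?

Excess crust Δ = 48.4 km − 30.1 km = 18.3 km, split between elevation h and root r with h + r = Δ.
Airy balance ρ_c h = (ρ_m − ρ_c) r gives r = h ρ_c/(ρ_m − ρ_c), so h (1 + ρ_c/(ρ_m − ρ_c)) = Δ, i.e. h = Δ (ρ_m − ρ_c)/ρ_m.
h = 18.3 km × 0.51/3.23 = 2.89 km.

2.89 km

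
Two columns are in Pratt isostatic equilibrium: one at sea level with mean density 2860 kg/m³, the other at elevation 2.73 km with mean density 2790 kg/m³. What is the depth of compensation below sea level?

ρ_ref D = ρ (D + h) → D (ρ_ref − ρ) = ρ h.
D = ρ h/(ρ_ref − ρ) = 2790 × 2.73 km/(2860 − 2790) = 109 km.

109 km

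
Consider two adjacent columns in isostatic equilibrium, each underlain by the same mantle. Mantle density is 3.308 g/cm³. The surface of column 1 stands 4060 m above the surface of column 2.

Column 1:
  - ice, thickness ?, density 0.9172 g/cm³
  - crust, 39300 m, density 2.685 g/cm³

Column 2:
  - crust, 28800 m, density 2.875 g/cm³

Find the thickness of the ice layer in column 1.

Take the compensation level at the base of the deeper column (depth z_c below the surface of column 1) and equate Σ ρ_i t_i down to z_c; mantle fills any gap and the z_c terms cancel.
Column 1: x×0.9172 + 39300×2.685 + (z_c − 39300 − x)×3.308
Column 2: 4060×0 + 28800×2.875 + (z_c − 4060 − 28800)×3.308
The z_c×3.308 term appears on both sides and cancels. Collect the known terms of each column as K = Σ(ρt)_known − 3.308 × (depth of known layers): K_1 = 105520.5 − 3.308×39300 = −24483.9; K_2 = 82800 − 3.308×(4060 + 28800) = −25900.88.
Balance: K_1 − x×(3.308 − 0.9172) = K_2, so x = (K_1 − K_2)/(3.308 − 0.9172) = 1416.98/2.3908 = 593 m.

593 m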